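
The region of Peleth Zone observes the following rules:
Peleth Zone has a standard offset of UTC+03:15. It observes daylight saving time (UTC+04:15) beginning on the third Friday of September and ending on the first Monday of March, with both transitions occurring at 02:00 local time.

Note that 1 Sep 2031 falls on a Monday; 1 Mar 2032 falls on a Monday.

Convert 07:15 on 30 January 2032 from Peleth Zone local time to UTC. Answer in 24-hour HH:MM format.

1 September 2031 is a Monday, so the first Friday is September 5 and the third is September 19.
1 March 2032 is a Monday, so the first Monday is March 1.
Daylight saving runs 19 September 2031 – 1 March 2032; 30 January 2032 is inside that window, so Peleth Zone is at UTC+04:15.
07:15 local − 4h15m = 03:00 UTC.

03:00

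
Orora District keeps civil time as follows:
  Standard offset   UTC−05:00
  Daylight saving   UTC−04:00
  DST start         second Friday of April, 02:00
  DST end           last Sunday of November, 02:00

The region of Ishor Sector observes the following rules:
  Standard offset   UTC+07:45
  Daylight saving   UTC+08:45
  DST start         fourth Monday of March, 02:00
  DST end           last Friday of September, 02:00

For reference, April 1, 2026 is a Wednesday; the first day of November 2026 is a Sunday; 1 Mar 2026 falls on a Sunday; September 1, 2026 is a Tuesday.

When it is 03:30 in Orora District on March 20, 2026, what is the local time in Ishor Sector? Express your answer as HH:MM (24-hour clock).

1 April 2026 is a Wednesday, so the first Friday is April 3 and the second is April 10.
1 November 2026 is a Sunday, so Sundays fall on 1, 8, 15, 22, 29; the last is November 29.
Daylight saving runs 10 April – 29 November; March 20, 2026 is outside that window, so Orora District is on standard time at UTC−05:00.
03:30 Orora District + 5h = 08:30 UTC.
1 March 2026 is a Sunday, so the first Monday is March 2 and the fourth is March 23.
1 September 2026 is a Tuesday, so Fridays fall on 4, 11, 18, 25; the last is September 25.
At the standard offset (UTC+07:45), 08:30 UTC + 7h45m = 16:15 Ishor Sector standard time.
The standard-time date in Ishor Sector, March 20, 2026, is outside the daylight-saving period (23 March – 25 September), so Ishor Sector is on standard time, UTC+07:45.
08:30 UTC + 7h45m = 16:15 Ishor Sector.

16:15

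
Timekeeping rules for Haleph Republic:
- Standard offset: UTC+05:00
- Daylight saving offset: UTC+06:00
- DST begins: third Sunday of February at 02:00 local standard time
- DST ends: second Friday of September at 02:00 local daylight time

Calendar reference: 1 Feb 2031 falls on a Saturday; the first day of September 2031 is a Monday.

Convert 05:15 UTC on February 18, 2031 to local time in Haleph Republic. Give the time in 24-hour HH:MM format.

1 February 2031 is a Saturday, so the first Sunday is February 2 and the third is February 16.
1 September 2031 is a Monday, so the first Friday is September 5 and the second is September 12.
At the standard offset (UTC+05:00), 05:15 UTC + 5h = 10:15 Haleph Republic standard time.
The standard-time date in Haleph Republic, February 18, 2031, falls between 16 February and 12 September, so daylight saving is in effect and Haleph Republic is at UTC+06:00.
05:15 UTC + 6h = 11:15 local.

11:15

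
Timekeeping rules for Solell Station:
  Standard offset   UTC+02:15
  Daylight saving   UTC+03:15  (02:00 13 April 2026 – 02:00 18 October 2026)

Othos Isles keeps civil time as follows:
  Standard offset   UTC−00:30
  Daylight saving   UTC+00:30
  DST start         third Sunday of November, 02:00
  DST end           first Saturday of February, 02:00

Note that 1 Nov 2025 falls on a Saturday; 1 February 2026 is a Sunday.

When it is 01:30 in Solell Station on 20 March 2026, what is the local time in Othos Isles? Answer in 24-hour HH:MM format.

Daylight saving runs 13 April – 18 October; 20 March 2026 is outside that window, so Solell Station is on standard time at UTC+02:15.
01:30 Solell Station − 2h15m = 23:15 UTC (rolling into the previous day, 19 March 2026).
1 November 2025 is a Saturday, so the first Sunday is November 2 and the third is November 16.
1 February 2026 is a Sunday, so the first Saturday is February 7.
At the standard offset (UTC−00:30), 23:15 UTC − 0h30m = 22:45 Othos Isles standard time.
The standard-time date in Othos Isles, 19 March 2026, is outside the daylight-saving period (16 November 2025 – 7 February 2026), so Othos Isles is on standard time, UTC−00:30.
23:15 UTC − 0h30m = 22:45 Othos Isles.

22:45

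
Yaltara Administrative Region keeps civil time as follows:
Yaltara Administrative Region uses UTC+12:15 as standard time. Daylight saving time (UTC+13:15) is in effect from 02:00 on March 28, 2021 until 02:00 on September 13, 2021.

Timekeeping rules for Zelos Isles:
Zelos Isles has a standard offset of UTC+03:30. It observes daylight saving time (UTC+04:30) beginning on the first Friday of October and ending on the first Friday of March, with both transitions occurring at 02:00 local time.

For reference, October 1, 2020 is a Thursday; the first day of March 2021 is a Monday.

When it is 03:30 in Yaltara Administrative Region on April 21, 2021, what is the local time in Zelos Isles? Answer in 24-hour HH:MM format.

17:45

Daylight saving runs 28 March – 13 September; April 21, 2021 is inside that window, so Yaltara Administrative Region is at UTC+13:15.
03:30 Yaltara Administrative Region − 13h15m = 14:15 UTC (rolling into the previous day, 20 April 2021).
1 October 2020 is a Thursday, so the first Friday is October 2.
1 March 2021 is a Monday, so the first Friday is March 5.
At the standard offset (UTC+03:30), 14:15 UTC + 3h30m = 17:45 Zelos Isles standard time.
The standard-time date in Zelos Isles, April 20, 2021, does not fall between 2 October 2020 and 5 March 2021, so daylight saving is not in effect and Zelos Isles is at UTC+03:30.
14:15 UTC + 3h30m = 17:45 Zelos Isles.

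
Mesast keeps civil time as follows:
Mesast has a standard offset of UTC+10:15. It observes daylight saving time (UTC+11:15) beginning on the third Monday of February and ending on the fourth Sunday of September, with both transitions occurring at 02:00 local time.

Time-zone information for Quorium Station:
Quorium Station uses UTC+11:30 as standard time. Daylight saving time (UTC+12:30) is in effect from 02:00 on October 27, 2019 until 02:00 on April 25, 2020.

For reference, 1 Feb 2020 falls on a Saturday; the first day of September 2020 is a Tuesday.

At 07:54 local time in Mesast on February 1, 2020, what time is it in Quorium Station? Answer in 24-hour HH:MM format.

1 February 2020 is a Saturday, so the first Monday is February 3 and the third is February 17.
1 September 2020 is a Tuesday, so the first Sunday is September 6 and the fourth is September 27.
Daylight saving runs 17 February – 27 September; February 1, 2020 is outside that window, so Mesast is on standard time at UTC+10:15.
07:54 Mesast − 10h15m = 21:39 UTC (rolling into the previous day, 31 January 2020).
At the standard offset (UTC+11:30), 21:39 UTC + 11h30m = 09:09 Quorium Station standard time (rolling into the next day, 1 February 2020).
The standard-time date in Quorium Station, February 1, 2020, lies within the daylight-saving period (27 October 2019 – 25 April 2020), so Quorium Station is on daylight time, UTC+12:30.
21:39 UTC + 12h30m = 10:09 Quorium Station (rolling into the next day, 1 February 2020).

10:09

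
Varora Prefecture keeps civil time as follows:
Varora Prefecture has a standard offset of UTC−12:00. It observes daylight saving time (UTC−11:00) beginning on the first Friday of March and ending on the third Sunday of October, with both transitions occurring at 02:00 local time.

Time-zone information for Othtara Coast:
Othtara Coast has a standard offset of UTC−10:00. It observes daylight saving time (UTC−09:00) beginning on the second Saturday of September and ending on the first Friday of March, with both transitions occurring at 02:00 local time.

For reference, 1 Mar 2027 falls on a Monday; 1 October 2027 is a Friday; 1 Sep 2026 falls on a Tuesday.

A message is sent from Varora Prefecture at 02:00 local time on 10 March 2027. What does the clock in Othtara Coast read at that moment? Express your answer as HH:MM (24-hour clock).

1 March 2027 is a Monday, so the first Friday is March 5.
1 October 2027 is a Friday, so the first Sunday is October 3 and the third is October 17.
Daylight saving runs 5 March – 17 October; 10 March 2027 is inside that window, so Varora Prefecture is at UTC−11:00.
02:00 Varora Prefecture + 11h = 13:00 UTC.
1 September 2026 is a Tuesday, so the first Saturday is September 5 and the second is September 12.
1 March 2027 is a Monday, so the first Friday is March 5.
At the standard offset (UTC−10:00), 13:00 UTC − 10h = 03:00 Othtara Coast standard time.
Daylight saving runs 12 September 2026 – 5 March 2027; the standard-time date in Othtara Coast, 10 March 2027, is outside that window, so Othtara Coast is on standard time at UTC−10:00.
13:00 UTC − 10h = 03:00 Othtara Coast.

03:00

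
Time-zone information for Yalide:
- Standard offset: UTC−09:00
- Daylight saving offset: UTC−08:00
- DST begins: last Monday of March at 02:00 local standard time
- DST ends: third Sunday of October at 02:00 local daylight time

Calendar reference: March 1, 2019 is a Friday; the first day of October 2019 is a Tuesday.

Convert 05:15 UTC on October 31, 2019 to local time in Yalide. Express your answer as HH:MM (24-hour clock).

20:15

1 March 2019 is a Friday, so Mondays fall on 4, 11, 18, 25; the last is March 25.
1 October 2019 is a Tuesday, so the first Sunday is October 6 and the third is October 20.
At the standard offset (UTC−09:00), 05:15 UTC − 9h = 20:15 Yalide standard time (rolling into the previous day, 30 October 2019).
The standard-time date in Yalide, October 30, 2019, is outside the daylight-saving period (25 March – 20 October), so Yalide is on standard time, UTC−09:00.
05:15 UTC − 9h = 20:15 local (rolling into the previous day, 30 October 2019).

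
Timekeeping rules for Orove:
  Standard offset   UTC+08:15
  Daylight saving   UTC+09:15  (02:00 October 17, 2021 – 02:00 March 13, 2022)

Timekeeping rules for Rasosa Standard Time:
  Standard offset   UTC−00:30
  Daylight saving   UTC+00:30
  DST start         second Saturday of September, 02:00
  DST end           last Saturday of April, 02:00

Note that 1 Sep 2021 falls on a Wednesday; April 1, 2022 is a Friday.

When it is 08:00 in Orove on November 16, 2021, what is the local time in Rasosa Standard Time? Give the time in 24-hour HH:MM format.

November 16, 2021 falls between 17 October 2021 and 13 March 2022, so daylight saving is in effect and Orove is at UTC+09:15.
08:00 Orove − 9h15m = 22:45 UTC (rolling into the previous day, 15 November 2021).
1 September 2021 is a Wednesday, so the first Saturday is September 4 and the second is September 11.
1 April 2022 is a Friday, so Saturdays fall on 2, 9, 16, 23, 30; the last is April 30.
At the standard offset (UTC−00:30), 22:45 UTC − 0h30m = 22:15 Rasosa Standard Time standard time.
The standard-time date in Rasosa Standard Time, November 15, 2021, falls between 11 September 2021 and 30 April 2022, so daylight saving is in effect and Rasosa Standard Time is at UTC+00:30.
22:45 UTC + 0h30m = 23:15 Rasosa Standard Time.

23:15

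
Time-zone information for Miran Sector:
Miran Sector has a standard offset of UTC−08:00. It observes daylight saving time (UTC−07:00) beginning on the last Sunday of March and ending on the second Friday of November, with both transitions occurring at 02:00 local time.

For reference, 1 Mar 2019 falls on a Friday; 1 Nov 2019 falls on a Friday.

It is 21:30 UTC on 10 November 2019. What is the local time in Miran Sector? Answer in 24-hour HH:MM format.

13:30

1 March 2019 is a Friday, so Sundays fall on 3, 10, 17, 24, 31; the last is March 31.
1 November 2019 is a Friday, so the first Friday is November 1 and the second is November 8.
At the standard offset (UTC−08:00), 21:30 UTC − 8h = 13:30 Miran Sector standard time.
Daylight saving runs 31 March – 8 November; the standard-time date in Miran Sector, 10 November 2019, is outside that window, so Miran Sector is on standard time at UTC−08:00.
21:30 UTC − 8h = 13:30 local.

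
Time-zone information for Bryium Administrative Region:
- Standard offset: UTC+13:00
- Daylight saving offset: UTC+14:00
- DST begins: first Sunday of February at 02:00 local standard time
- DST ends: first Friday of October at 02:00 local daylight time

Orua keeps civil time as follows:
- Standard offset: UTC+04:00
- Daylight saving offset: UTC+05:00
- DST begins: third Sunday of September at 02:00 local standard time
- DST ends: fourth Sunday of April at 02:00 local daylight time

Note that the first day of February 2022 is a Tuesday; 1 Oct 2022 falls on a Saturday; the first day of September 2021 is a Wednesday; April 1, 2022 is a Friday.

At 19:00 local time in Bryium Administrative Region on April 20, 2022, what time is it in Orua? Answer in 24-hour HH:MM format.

10:00

1 February 2022 is a Tuesday, so the first Sunday is February 6.
1 October 2022 is a Saturday, so the first Friday is October 7.
Daylight saving runs 6 February – 7 October; April 20, 2022 is inside that window, so Bryium Administrative Region is at UTC+14:00.
19:00 Bryium Administrative Region − 14h = 05:00 UTC.
1 September 2021 is a Wednesday, so the first Sunday is September 5 and the third is September 19.
1 April 2022 is a Friday, so the first Sunday is April 3 and the fourth is April 24.
At the standard offset (UTC+04:00), 05:00 UTC + 4h = 09:00 Orua standard time.
The standard-time date in Orua, April 20, 2022, falls between 19 September 2021 and 24 April 2022, so daylight saving is in effect and Orua is at UTC+05:00.
05:00 UTC + 5h = 10:00 Orua.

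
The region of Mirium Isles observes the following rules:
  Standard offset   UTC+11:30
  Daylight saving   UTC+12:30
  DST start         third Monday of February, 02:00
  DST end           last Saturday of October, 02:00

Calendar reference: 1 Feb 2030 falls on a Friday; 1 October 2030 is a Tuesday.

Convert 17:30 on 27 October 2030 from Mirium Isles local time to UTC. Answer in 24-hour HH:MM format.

06:00

1 February 2030 is a Friday, so the first Monday is February 4 and the third is February 18.
1 October 2030 is a Tuesday, so Saturdays fall on 5, 12, 19, 26; the last is October 26.
27 October 2030 does not fall between 18 February and 26 October, so daylight saving is not in effect and Mirium Isles is at UTC+11:30.
17:30 local − 11h30m = 06:00 UTC.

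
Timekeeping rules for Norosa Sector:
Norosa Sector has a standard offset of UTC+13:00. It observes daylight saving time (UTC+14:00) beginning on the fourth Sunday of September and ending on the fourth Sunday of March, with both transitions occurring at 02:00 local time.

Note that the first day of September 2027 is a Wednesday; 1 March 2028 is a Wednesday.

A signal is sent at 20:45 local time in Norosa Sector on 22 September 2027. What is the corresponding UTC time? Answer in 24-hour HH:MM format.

07:45

1 September 2027 is a Wednesday, so the first Sunday is September 5 and the fourth is September 26.
1 March 2028 is a Wednesday, so the first Sunday is March 5 and the fourth is March 26.
22 September 2027 does not fall between 26 September 2027 and 26 March 2028, so daylight saving is not in effect and Norosa Sector is at UTC+13:00.
20:45 local − 13h = 07:45 UTC.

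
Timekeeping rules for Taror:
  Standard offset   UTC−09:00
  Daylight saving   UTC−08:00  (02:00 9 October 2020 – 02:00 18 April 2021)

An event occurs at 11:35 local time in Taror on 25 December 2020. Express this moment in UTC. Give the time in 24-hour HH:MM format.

19:35

25 December 2020 lies within the daylight-saving period (9 October 2020 – 18 April 2021), so Taror is on daylight time, UTC−08:00.
11:35 local + 8h = 19:35 UTC.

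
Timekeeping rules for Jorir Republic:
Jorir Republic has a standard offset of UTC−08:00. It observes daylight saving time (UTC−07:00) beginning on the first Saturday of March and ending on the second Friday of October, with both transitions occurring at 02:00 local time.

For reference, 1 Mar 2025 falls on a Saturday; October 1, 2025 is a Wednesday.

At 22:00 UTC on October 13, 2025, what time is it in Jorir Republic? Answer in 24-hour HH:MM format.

14:00

1 March 2025 is a Saturday, so the first Saturday is March 1.
1 October 2025 is a Wednesday, so the first Friday is October 3 and the second is October 10.
At the standard offset (UTC−08:00), 22:00 UTC − 8h = 14:00 Jorir Republic standard time.
The standard-time date in Jorir Republic, October 13, 2025, is outside the daylight-saving period (1 March – 10 October), so Jorir Republic is on standard time, UTC−08:00.
22:00 UTC − 8h = 14:00 local.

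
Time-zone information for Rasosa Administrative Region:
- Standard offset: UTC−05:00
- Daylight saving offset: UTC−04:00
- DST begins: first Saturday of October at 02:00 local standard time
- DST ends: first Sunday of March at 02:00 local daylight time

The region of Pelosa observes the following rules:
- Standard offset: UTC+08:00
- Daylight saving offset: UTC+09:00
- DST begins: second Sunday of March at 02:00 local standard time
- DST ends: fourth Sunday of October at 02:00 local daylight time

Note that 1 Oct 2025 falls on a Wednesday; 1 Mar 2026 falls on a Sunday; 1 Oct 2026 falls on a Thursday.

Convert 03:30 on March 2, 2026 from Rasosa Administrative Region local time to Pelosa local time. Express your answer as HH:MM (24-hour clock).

1 October 2025 is a Wednesday, so the first Saturday is October 4.
1 March 2026 is a Sunday, so the first Sunday is March 1.
March 2, 2026 does not fall between 4 October 2025 and 1 March 2026, so daylight saving is not in effect and Rasosa Administrative Region is at UTC−05:00.
03:30 Rasosa Administrative Region + 5h = 08:30 UTC.
1 March 2026 is a Sunday, so the first Sunday is March 1 and the second is March 8.
1 October 2026 is a Thursday, so the first Sunday is October 4 and the fourth is October 25.
At the standard offset (UTC+08:00), 08:30 UTC + 8h = 16:30 Pelosa standard time.
Daylight saving runs 8 March – 25 October; the standard-time date in Pelosa, March 2, 2026, is outside that window, so Pelosa is on standard time at UTC+08:00.
08:30 UTC + 8h = 16:30 Pelosa.

16:30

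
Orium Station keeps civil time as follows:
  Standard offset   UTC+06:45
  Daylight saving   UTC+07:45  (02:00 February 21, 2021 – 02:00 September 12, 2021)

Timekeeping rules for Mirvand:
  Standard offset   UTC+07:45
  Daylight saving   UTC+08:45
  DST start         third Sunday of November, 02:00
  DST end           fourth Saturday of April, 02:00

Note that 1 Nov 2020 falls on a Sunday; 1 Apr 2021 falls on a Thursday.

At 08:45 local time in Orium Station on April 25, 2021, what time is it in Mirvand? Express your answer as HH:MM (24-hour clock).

April 25, 2021 lies within the daylight-saving period (21 February – 12 September), so Orium Station is on daylight time, UTC+07:45.
08:45 Orium Station − 7h45m = 01:00 UTC.
1 November 2020 is a Sunday, so the first Sunday is November 1 and the third is November 15.
1 April 2021 is a Thursday, so the first Saturday is April 3 and the fourth is April 24.
At the standard offset (UTC+07:45), 01:00 UTC + 7h45m = 08:45 Mirvand standard time.
The standard-time date in Mirvand, April 25, 2021, does not fall between 15 November 2020 and 24 April 2021, so daylight saving is not in effect and Mirvand is at UTC+07:45.
01:00 UTC + 7h45m = 08:45 Mirvand.

08:45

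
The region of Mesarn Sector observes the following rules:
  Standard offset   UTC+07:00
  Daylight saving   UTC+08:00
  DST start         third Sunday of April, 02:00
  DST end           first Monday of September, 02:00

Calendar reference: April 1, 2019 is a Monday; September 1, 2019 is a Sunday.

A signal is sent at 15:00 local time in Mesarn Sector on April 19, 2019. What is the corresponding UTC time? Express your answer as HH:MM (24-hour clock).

08:00

1 April 2019 is a Monday, so the first Sunday is April 7 and the third is April 21.
1 September 2019 is a Sunday, so the first Monday is September 2.
April 19, 2019 is outside the daylight-saving period (21 April – 2 September), so Mesarn Sector is on standard time, UTC+07:00.
15:00 local − 7h = 08:00 UTC.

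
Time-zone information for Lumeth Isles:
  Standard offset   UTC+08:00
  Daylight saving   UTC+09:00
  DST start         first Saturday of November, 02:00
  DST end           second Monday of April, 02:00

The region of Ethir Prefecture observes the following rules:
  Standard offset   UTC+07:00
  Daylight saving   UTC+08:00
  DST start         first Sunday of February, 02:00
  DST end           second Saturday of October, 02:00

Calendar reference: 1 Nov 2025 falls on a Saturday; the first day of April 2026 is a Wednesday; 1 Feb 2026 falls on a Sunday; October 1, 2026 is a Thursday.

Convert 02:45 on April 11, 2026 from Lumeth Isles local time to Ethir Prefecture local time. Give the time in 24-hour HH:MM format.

01:45

1 November 2025 is a Saturday, so the first Saturday is November 1.
1 April 2026 is a Wednesday, so the first Monday is April 6 and the second is April 13.
April 11, 2026 falls between 1 November 2025 and 13 April 2026, so daylight saving is in effect and Lumeth Isles is at UTC+09:00.
02:45 Lumeth Isles − 9h = 17:45 UTC (rolling into the previous day, 10 April 2026).
1 February 2026 is a Sunday, so the first Sunday is February 1.
1 October 2026 is a Thursday, so the first Saturday is October 3 and the second is October 10.
At the standard offset (UTC+07:00), 17:45 UTC + 7h = 00:45 Ethir Prefecture standard time (rolling into the next day, 11 April 2026).
The standard-time date in Ethir Prefecture, April 11, 2026, lies within the daylight-saving period (1 February – 10 October), so Ethir Prefecture is on daylight time, UTC+08:00.
17:45 UTC + 8h = 01:45 Ethir Prefecture (rolling into the next day, 11 April 2026).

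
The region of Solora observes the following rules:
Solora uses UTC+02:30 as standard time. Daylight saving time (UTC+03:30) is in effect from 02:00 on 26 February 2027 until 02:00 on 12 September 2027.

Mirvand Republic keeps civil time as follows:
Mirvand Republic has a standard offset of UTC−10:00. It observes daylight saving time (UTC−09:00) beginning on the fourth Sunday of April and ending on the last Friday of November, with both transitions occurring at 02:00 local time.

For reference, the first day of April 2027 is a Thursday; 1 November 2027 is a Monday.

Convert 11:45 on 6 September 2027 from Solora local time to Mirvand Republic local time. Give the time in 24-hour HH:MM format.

23:15

6 September 2027 lies within the daylight-saving period (26 February – 12 September), so Solora is on daylight time, UTC+03:30.
11:45 Solora − 3h30m = 08:15 UTC.
1 April 2027 is a Thursday, so the first Sunday is April 4 and the fourth is April 25.
1 November 2027 is a Monday, so Fridays fall on 5, 12, 19, 26; the last is November 26.
At the standard offset (UTC−10:00), 08:15 UTC − 10h = 22:15 Mirvand Republic standard time (rolling into the previous day, 5 September 2027).
The standard-time date in Mirvand Republic, 5 September 2027, lies within the daylight-saving period (25 April – 26 November), so Mirvand Republic is on daylight time, UTC−09:00.
08:15 UTC − 9h = 23:15 Mirvand Republic (rolling into the previous day, 5 September 2027).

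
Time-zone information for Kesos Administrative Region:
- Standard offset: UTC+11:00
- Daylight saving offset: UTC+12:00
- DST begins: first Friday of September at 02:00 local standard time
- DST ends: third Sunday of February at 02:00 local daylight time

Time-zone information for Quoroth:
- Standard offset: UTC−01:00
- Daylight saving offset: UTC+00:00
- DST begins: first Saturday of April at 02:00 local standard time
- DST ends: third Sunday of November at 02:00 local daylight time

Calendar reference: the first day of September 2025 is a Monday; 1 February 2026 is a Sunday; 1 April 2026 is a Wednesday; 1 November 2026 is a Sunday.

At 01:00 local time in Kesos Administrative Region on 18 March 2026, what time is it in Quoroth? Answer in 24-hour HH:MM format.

1 September 2025 is a Monday, so the first Friday is September 5.
1 February 2026 is a Sunday, so the first Sunday is February 1 and the third is February 15.
18 March 2026 does not fall between 5 September 2025 and 15 February 2026, so daylight saving is not in effect and Kesos Administrative Region is at UTC+11:00.
01:00 Kesos Administrative Region − 11h = 14:00 UTC (rolling into the previous day, 17 March 2026).
1 April 2026 is a Wednesday, so the first Saturday is April 4.
1 November 2026 is a Sunday, so the first Sunday is November 1 and the third is November 15.
At the standard offset (UTC−01:00), 14:00 UTC − 1h = 13:00 Quoroth standard time.
The standard-time date in Quoroth, 17 March 2026, is outside the daylight-saving period (4 April – 15 November), so Quoroth is on standard time, UTC−01:00.
14:00 UTC − 1h = 13:00 Quoroth.

13:00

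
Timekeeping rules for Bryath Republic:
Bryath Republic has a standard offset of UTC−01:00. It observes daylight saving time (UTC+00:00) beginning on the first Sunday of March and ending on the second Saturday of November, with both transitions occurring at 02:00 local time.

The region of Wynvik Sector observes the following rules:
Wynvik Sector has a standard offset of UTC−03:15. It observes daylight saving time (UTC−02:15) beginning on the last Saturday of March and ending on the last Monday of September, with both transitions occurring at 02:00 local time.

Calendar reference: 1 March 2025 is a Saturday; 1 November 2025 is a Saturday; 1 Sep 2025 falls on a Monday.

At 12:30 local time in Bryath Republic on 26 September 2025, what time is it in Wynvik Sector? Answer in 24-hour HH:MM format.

1 March 2025 is a Saturday, so the first Sunday is March 2.
1 November 2025 is a Saturday, so the first Saturday is November 1 and the second is November 8.
26 September 2025 falls between 2 March and 8 November, so daylight saving is in effect and Bryath Republic is at UTC+00:00.
12:30 Bryath Republic − 0h = 12:30 UTC.
1 March 2025 is a Saturday, so Saturdays fall on 1, 8, 15, 22, 29; the last is March 29.
1 September 2025 is a Monday, so Mondays fall on 1, 8, 15, 22, 29; the last is September 29.
At the standard offset (UTC−03:15), 12:30 UTC − 3h15m = 09:15 Wynvik Sector standard time.
The standard-time date in Wynvik Sector, 26 September 2025, lies within the daylight-saving period (29 March – 29 September), so Wynvik Sector is on daylight time, UTC−02:15.
12:30 UTC − 2h15m = 10:15 Wynvik Sector.

10:15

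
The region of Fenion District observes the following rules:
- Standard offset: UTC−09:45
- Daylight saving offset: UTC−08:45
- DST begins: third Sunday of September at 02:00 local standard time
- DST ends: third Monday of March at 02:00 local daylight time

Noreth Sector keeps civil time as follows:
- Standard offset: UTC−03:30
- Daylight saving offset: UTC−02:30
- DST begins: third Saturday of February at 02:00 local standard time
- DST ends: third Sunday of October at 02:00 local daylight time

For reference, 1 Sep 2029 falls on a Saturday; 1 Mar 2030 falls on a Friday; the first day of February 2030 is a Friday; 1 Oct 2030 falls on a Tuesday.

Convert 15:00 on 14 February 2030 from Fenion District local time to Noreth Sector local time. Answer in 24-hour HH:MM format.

20:15

1 September 2029 is a Saturday, so the first Sunday is September 2 and the third is September 16.
1 March 2030 is a Friday, so the first Monday is March 4 and the third is March 18.
Daylight saving runs 16 September 2029 – 18 March 2030; 14 February 2030 is inside that window, so Fenion District is at UTC−08:45.
15:00 Fenion District + 8h45m = 23:45 UTC.
1 February 2030 is a Friday, so the first Saturday is February 2 and the third is February 16.
1 October 2030 is a Tuesday, so the first Sunday is October 6 and the third is October 20.
At the standard offset (UTC−03:30), 23:45 UTC − 3h30m = 20:15 Noreth Sector standard time.
The standard-time date in Noreth Sector, 14 February 2030, is outside the daylight-saving period (16 February – 20 October), so Noreth Sector is on standard time, UTC−03:30.
23:45 UTC − 3h30m = 20:15 Noreth Sector.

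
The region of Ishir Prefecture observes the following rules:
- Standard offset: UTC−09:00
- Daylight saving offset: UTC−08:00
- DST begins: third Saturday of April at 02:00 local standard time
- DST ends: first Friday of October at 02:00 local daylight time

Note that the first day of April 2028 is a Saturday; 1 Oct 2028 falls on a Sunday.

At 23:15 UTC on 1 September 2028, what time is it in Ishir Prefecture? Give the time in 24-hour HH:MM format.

1 April 2028 is a Saturday, so the first Saturday is April 1 and the third is April 15.
1 October 2028 is a Sunday, so the first Friday is October 6.
At the standard offset (UTC−09:00), 23:15 UTC − 9h = 14:15 Ishir Prefecture standard time.
The standard-time date in Ishir Prefecture, 1 September 2028, falls between 15 April and 6 October, so daylight saving is in effect and Ishir Prefecture is at UTC−08:00.
23:15 UTC − 8h = 15:15 local.

15:15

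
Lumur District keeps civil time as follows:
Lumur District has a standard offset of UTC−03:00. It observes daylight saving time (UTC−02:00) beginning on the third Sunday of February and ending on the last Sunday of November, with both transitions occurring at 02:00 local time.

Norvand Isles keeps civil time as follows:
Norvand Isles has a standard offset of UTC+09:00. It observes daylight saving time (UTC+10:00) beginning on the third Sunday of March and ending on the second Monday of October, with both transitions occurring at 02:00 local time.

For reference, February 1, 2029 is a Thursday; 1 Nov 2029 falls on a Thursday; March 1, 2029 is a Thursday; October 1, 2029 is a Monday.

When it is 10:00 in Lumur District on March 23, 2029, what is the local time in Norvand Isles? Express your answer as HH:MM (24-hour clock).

1 February 2029 is a Thursday, so the first Sunday is February 4 and the third is February 18.
1 November 2029 is a Thursday, so Sundays fall on 4, 11, 18, 25; the last is November 25.
March 23, 2029 falls between 18 February and 25 November, so daylight saving is in effect and Lumur District is at UTC−02:00.
10:00 Lumur District + 2h = 12:00 UTC.
1 March 2029 is a Thursday, so the first Sunday is March 4 and the third is March 18.
1 October 2029 is a Monday, so the first Monday is October 1 and the second is October 8.
At the standard offset (UTC+09:00), 12:00 UTC + 9h = 21:00 Norvand Isles standard time.
The standard-time date in Norvand Isles, March 23, 2029, falls between 18 March and 8 October, so daylight saving is in effect and Norvand Isles is at UTC+10:00.
12:00 UTC + 10h = 22:00 Norvand Isles.

22:00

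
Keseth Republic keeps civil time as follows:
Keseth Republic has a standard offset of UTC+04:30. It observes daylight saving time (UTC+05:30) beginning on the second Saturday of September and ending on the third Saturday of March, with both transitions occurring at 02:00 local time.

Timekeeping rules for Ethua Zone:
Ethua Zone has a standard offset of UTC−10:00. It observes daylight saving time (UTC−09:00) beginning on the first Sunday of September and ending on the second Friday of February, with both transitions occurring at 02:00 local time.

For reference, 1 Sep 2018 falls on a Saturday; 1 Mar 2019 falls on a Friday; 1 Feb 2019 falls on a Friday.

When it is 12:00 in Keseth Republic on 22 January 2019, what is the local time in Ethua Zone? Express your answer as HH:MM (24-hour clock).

21:30

1 September 2018 is a Saturday, so the first Saturday is September 1 and the second is September 8.
1 March 2019 is a Friday, so the first Saturday is March 2 and the third is March 16.
22 January 2019 lies within the daylight-saving period (8 September 2018 – 16 March 2019), so Keseth Republic is on daylight time, UTC+05:30.
12:00 Keseth Republic − 5h30m = 06:30 UTC.
1 September 2018 is a Saturday, so the first Sunday is September 2.
1 February 2019 is a Friday, so the first Friday is February 1 and the second is February 8.
At the standard offset (UTC−10:00), 06:30 UTC − 10h = 20:30 Ethua Zone standard time (rolling into the previous day, 21 January 2019).
The standard-time date in Ethua Zone, 21 January 2019, lies within the daylight-saving period (2 September 2018 – 8 February 2019), so Ethua Zone is on daylight time, UTC−09:00.
06:30 UTC − 9h = 21:30 Ethua Zone (rolling into the previous day, 21 January 2019).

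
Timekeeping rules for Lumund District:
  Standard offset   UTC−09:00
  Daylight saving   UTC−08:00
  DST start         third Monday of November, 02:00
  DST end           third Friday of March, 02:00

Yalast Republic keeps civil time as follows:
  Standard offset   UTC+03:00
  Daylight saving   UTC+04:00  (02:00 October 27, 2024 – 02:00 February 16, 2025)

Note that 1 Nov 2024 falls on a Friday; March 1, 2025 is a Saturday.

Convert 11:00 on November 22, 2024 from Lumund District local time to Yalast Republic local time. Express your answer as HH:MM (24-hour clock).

1 November 2024 is a Friday, so the first Monday is November 4 and the third is November 18.
1 March 2025 is a Saturday, so the first Friday is March 7 and the third is March 21.
November 22, 2024 lies within the daylight-saving period (18 November 2024 – 21 March 2025), so Lumund District is on daylight time, UTC−08:00.
11:00 Lumund District + 8h = 19:00 UTC.
At the standard offset (UTC+03:00), 19:00 UTC + 3h = 22:00 Yalast Republic standard time.
Daylight saving runs 27 October 2024 – 16 February 2025; the standard-time date in Yalast Republic, November 22, 2024, is inside that window, so Yalast Republic is at UTC+04:00.
19:00 UTC + 4h = 23:00 Yalast Republic.

23:00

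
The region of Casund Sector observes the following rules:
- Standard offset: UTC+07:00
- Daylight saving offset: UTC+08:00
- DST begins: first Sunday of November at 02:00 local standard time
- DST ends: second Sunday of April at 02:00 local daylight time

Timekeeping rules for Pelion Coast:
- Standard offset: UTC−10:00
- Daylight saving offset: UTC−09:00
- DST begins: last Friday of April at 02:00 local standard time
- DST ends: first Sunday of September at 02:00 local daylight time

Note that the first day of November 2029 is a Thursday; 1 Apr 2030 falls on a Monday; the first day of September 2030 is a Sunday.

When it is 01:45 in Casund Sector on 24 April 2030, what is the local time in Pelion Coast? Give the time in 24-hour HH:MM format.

08:45

1 November 2029 is a Thursday, so the first Sunday is November 4.
1 April 2030 is a Monday, so the first Sunday is April 7 and the second is April 14.
Daylight saving runs 4 November 2029 – 14 April 2030; 24 April 2030 is outside that window, so Casund Sector is on standard time at UTC+07:00.
01:45 Casund Sector − 7h = 18:45 UTC (rolling into the previous day, 23 April 2030).
1 April 2030 is a Monday, so Fridays fall on 5, 12, 19, 26; the last is April 26.
1 September 2030 is a Sunday, so the first Sunday is September 1.
At the standard offset (UTC−10:00), 18:45 UTC − 10h = 08:45 Pelion Coast standard time.
Daylight saving runs 26 April – 1 September; the standard-time date in Pelion Coast, 23 April 2030, is outside that window, so Pelion Coast is on standard time at UTC−10:00.
18:45 UTC − 10h = 08:45 Pelion Coast.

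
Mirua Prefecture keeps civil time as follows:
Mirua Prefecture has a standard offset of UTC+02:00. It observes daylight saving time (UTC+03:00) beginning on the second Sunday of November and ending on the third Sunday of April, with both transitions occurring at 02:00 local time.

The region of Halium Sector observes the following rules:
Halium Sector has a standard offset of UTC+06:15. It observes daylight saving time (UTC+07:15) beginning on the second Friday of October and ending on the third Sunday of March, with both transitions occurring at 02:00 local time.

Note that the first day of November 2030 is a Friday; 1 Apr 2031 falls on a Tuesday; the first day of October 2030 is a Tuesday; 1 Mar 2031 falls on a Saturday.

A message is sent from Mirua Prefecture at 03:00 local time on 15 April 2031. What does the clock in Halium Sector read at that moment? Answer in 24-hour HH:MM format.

06:15

1 November 2030 is a Friday, so the first Sunday is November 3 and the second is November 10.
1 April 2031 is a Tuesday, so the first Sunday is April 6 and the third is April 20.
15 April 2031 falls between 10 November 2030 and 20 April 2031, so daylight saving is in effect and Mirua Prefecture is at UTC+03:00.
03:00 Mirua Prefecture − 3h = 00:00 UTC.
1 October 2030 is a Tuesday, so the first Friday is October 4 and the second is October 11.
1 March 2031 is a Saturday, so the first Sunday is March 2 and the third is March 16.
At the standard offset (UTC+06:15), 00:00 UTC + 6h15m = 06:15 Halium Sector standard time.
The standard-time date in Halium Sector, 15 April 2031, does not fall between 11 October 2030 and 16 March 2031, so daylight saving is not in effect and Halium Sector is at UTC+06:15.
00:00 UTC + 6h15m = 06:15 Halium Sector.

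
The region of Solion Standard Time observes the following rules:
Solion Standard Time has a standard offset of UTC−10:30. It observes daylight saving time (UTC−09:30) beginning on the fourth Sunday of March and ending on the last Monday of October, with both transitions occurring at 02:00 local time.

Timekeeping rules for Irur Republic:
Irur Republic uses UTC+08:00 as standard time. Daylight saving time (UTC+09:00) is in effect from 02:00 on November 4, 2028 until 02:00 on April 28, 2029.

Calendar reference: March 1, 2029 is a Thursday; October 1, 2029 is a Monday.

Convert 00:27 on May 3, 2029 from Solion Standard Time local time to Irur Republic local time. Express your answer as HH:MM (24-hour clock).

17:57

1 March 2029 is a Thursday, so the first Sunday is March 4 and the fourth is March 25.
1 October 2029 is a Monday, so Mondays fall on 1, 8, 15, 22, 29; the last is October 29.
May 3, 2029 falls between 25 March and 29 October, so daylight saving is in effect and Solion Standard Time is at UTC−09:30.
00:27 Solion Standard Time + 9h30m = 09:57 UTC.
At the standard offset (UTC+08:00), 09:57 UTC + 8h = 17:57 Irur Republic standard time.
The standard-time date in Irur Republic, May 3, 2029, does not fall between 4 November 2028 and 28 April 2029, so daylight saving is not in effect and Irur Republic is at UTC+08:00.
09:57 UTC + 8h = 17:57 Irur Republic.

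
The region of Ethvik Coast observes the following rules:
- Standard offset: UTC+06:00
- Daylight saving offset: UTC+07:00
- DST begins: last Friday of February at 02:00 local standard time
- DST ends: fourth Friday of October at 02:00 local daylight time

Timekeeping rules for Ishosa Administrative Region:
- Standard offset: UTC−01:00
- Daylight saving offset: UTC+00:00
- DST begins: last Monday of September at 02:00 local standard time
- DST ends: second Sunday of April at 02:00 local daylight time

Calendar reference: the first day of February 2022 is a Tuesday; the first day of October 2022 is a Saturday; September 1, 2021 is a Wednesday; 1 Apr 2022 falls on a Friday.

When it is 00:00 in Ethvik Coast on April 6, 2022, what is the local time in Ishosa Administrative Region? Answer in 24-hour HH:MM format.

1 February 2022 is a Tuesday, so Fridays fall on 4, 11, 18, 25; the last is February 25.
1 October 2022 is a Saturday, so the first Friday is October 7 and the fourth is October 28.
Daylight saving runs 25 February – 28 October; April 6, 2022 is inside that window, so Ethvik Coast is at UTC+07:00.
00:00 Ethvik Coast − 7h = 17:00 UTC (rolling into the previous day, 5 April 2022).
1 September 2021 is a Wednesday, so Mondays fall on 6, 13, 20, 27; the last is September 27.
1 April 2022 is a Friday, so the first Sunday is April 3 and the second is April 10.
At the standard offset (UTC−01:00), 17:00 UTC − 1h = 16:00 Ishosa Administrative Region standard time.
The standard-time date in Ishosa Administrative Region, April 5, 2022, lies within the daylight-saving period (27 September 2021 – 10 April 2022), so Ishosa Administrative Region is on daylight time, UTC+00:00.
17:00 UTC + 0h = 17:00 Ishosa Administrative Region.

17:00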